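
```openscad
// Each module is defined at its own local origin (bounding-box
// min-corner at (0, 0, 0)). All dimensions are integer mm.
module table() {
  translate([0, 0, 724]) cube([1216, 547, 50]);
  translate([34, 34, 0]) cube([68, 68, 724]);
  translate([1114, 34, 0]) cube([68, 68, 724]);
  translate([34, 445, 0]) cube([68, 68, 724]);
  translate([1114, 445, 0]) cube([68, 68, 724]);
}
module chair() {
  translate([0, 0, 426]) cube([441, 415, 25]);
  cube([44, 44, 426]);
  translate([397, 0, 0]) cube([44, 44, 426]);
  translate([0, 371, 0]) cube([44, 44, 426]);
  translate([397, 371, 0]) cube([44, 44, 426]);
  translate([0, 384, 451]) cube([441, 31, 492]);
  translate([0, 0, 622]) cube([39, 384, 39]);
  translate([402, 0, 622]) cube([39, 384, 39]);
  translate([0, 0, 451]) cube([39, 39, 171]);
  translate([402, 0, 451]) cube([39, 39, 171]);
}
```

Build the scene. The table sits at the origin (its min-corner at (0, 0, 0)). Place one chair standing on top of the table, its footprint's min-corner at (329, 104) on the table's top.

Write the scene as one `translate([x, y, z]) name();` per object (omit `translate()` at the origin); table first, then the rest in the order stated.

table();
translate([329, 104, 774]) chair();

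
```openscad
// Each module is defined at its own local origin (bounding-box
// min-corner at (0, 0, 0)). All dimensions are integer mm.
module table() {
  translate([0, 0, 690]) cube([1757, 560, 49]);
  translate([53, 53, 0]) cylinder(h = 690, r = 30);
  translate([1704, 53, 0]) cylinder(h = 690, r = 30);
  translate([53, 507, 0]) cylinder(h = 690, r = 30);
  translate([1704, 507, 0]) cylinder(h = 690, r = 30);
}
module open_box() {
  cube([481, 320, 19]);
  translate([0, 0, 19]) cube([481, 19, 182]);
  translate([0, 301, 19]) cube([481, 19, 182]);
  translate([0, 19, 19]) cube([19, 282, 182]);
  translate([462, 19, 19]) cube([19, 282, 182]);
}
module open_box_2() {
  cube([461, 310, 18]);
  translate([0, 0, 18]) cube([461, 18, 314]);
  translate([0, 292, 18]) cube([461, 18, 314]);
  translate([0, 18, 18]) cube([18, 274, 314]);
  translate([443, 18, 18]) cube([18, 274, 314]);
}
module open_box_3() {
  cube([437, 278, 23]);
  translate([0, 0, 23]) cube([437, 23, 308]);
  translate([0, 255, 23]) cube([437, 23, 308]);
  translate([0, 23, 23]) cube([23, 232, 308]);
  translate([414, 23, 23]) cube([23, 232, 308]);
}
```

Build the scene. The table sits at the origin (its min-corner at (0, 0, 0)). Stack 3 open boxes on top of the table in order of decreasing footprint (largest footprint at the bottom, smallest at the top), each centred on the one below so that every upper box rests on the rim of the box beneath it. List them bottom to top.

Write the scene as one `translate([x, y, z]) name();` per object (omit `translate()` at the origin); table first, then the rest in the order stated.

table();
translate([638, 120, 739]) open_box();
translate([648, 125, 940]) open_box_2();
translate([660, 141, 1272]) open_box_3();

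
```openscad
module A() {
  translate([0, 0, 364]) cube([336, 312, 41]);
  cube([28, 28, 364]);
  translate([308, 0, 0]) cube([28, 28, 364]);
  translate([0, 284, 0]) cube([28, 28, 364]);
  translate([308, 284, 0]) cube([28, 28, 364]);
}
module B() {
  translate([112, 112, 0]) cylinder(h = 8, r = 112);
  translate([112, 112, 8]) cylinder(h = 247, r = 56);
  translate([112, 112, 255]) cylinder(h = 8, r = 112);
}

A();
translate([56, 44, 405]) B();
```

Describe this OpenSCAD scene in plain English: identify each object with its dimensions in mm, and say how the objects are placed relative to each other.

A is a four-legged stool. The seat is 336×312 mm, 41 mm thick, top at z = 405 mm. It stands on four square legs, each 28×28 mm in cross-section, from z = 0 to the seat underside, each flush with a corner of the seat.

B is a spool: two coaxial disc flanges of radius 112 mm and thickness 8 mm, joined by a core cylinder of radius 56 mm and height 247 mm. The lower flange rests on z = 0 and the three cylinders share a vertical axis.

The spool is on top of the stool, centred.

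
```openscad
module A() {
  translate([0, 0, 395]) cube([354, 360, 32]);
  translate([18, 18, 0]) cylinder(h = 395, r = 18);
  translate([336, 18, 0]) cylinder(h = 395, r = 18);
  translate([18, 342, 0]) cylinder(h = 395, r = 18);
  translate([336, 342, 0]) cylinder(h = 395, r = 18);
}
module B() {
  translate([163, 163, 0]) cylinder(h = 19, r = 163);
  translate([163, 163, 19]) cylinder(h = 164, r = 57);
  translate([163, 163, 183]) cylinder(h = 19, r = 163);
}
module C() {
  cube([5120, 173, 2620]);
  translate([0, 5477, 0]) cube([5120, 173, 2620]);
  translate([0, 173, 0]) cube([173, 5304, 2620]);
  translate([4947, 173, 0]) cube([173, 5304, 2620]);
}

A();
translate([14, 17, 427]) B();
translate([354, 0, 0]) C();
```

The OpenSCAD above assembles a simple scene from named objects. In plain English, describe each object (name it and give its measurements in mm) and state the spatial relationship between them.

A is a simple wooden stool: a rectangular seat 354 mm (x) by 360 mm (y), 32 mm thick, top face at z = 427 mm, on four round legs, each 36 mm in diameter. The legs rest on z = 0, each leg's axis is inset half a diameter from the nearest pair of seat edges (so the leg's bounding box is flush with the corner).

B is a spool: two coaxial disc flanges of radius 163 mm and thickness 19 mm, joined by a core cylinder of radius 57 mm and height 164 mm. The lower flange rests on z = 0 and the three cylinders share a vertical axis.

C is the wall frame of a small rectangular building: four walls, each 2620 mm tall and 173 mm thick, enclosing a footprint 5120 mm (x) by 5650 mm (y) outside-to-outside, with no floor or roof. The front and back walls (the −y and +y sides) span the full width; the two side walls fit between them.

The spool is on top of the stool, centred. The house frame is against the stool's +x side, with their −y faces flush.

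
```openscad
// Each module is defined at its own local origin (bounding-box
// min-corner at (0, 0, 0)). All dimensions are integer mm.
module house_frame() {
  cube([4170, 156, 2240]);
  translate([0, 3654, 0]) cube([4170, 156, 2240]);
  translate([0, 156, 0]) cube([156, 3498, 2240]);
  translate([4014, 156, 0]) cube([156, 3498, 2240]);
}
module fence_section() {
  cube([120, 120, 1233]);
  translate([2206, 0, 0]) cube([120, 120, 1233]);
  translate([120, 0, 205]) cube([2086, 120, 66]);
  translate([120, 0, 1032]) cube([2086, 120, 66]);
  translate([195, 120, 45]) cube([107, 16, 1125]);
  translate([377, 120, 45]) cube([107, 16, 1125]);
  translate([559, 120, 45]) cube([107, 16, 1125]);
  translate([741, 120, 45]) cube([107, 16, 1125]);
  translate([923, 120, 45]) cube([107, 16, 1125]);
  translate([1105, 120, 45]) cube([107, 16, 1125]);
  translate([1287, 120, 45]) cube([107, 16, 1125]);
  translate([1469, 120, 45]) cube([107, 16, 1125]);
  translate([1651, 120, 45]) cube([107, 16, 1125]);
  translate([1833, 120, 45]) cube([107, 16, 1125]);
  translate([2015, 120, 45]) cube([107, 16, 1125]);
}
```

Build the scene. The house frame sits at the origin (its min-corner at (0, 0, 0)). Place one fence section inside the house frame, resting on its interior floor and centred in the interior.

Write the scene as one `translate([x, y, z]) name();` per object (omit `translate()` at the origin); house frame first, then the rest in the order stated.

house_frame();
translate([922, 1837, 0]) fence_section();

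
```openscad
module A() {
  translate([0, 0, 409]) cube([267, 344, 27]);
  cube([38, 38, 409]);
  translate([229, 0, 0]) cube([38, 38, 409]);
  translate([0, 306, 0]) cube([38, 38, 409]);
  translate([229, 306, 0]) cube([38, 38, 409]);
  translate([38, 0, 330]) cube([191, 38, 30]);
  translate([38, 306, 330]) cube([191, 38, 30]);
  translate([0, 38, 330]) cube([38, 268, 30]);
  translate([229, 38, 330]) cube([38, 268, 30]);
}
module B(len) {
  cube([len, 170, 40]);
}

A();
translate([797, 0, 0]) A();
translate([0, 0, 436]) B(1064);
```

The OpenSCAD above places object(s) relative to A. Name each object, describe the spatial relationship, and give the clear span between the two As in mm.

A is a stool. B is a beam. A beam spans the tops of two stools. The clear span between the two stools is 530 mm.

Second stool starts at x = 797; first ends at x = 267; clear span = 797 − 267 = 530 mm.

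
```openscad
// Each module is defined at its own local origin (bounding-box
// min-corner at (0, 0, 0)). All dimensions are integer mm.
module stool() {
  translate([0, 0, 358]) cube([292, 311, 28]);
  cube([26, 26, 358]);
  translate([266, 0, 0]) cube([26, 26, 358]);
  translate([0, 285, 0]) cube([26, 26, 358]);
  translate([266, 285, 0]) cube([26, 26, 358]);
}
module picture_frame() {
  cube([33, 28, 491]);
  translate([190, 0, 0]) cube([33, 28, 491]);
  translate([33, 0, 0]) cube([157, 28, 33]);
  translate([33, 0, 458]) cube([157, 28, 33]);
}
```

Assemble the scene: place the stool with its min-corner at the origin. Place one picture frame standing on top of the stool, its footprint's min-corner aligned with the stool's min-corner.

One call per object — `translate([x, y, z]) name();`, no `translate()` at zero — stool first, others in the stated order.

stool();
translate([0, 0, 386]) picture_frame();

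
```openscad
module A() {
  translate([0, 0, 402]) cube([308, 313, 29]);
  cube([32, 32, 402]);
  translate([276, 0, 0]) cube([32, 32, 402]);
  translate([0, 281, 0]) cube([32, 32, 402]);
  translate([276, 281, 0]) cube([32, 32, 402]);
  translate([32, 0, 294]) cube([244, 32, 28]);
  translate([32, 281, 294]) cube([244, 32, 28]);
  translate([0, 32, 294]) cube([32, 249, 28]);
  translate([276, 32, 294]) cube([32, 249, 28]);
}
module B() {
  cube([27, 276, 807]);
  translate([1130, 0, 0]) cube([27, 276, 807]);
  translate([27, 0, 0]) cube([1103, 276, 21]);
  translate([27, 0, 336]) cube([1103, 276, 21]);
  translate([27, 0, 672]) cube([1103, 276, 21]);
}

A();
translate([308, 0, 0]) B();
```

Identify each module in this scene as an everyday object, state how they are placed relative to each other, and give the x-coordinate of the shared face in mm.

A is a stool. B is a bookshelf. The bookshelf is against the stool's +x side, with their −y faces flush. The x-coordinate of the shared face is 308 mm.

The stool's +x face and the bookshelf's −x face are both at x = 308 mm.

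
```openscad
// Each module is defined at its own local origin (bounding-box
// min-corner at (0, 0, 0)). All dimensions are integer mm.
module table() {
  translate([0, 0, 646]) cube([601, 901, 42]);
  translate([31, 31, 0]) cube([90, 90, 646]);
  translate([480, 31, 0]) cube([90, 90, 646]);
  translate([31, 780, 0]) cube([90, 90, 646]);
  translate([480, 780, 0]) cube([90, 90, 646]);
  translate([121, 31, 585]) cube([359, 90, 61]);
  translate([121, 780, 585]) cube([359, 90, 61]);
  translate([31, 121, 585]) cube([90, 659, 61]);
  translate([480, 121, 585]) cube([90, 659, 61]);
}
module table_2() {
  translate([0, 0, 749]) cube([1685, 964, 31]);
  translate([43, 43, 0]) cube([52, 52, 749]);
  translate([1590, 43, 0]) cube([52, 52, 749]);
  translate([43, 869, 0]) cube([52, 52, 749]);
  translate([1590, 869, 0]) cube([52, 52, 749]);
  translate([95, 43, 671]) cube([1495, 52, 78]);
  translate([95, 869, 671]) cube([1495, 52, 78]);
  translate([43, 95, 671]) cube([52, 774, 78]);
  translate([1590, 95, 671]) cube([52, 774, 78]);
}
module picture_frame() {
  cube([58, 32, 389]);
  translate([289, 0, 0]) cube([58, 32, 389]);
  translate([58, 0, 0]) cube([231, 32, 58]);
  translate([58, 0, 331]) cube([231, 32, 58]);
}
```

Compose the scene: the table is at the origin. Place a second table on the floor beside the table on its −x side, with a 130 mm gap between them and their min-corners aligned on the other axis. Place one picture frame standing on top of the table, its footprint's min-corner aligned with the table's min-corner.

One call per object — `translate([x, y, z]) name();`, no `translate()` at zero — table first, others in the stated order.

table();
translate([-1815, 0, 0]) table_2();
translate([0, 0, 688]) picture_frame();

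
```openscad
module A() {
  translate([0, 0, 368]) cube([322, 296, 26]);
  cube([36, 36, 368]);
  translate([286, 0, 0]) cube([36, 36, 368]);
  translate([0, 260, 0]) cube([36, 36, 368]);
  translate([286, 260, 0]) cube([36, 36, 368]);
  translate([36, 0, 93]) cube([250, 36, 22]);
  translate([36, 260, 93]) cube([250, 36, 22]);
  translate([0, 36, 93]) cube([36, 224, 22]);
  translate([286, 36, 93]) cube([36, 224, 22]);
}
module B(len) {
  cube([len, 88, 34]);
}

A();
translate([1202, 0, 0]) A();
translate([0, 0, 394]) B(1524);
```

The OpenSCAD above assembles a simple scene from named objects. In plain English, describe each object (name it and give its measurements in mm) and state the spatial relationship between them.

A is a four-legged stool. The seat is a 322×296×26 mm slab whose top surface is at z = 394 mm; four square legs, each 36×36 mm in cross-section, run from the floor (z = 0) to the underside of the seat, each flush with a corner of the seat. Four stretchers, 36 mm wide and 22 mm tall, connect adjacent legs with their undersides at z = 93 mm, each running between the inner faces of the legs it joins and aligned with the legs' outer faces on the other axis.

B is a rectangular beam 1524 mm long (x), 88 mm deep (y), 34 mm thick (z).

The beam spans the tops of two stools placed 880 mm apart, resting at z = 394 mm.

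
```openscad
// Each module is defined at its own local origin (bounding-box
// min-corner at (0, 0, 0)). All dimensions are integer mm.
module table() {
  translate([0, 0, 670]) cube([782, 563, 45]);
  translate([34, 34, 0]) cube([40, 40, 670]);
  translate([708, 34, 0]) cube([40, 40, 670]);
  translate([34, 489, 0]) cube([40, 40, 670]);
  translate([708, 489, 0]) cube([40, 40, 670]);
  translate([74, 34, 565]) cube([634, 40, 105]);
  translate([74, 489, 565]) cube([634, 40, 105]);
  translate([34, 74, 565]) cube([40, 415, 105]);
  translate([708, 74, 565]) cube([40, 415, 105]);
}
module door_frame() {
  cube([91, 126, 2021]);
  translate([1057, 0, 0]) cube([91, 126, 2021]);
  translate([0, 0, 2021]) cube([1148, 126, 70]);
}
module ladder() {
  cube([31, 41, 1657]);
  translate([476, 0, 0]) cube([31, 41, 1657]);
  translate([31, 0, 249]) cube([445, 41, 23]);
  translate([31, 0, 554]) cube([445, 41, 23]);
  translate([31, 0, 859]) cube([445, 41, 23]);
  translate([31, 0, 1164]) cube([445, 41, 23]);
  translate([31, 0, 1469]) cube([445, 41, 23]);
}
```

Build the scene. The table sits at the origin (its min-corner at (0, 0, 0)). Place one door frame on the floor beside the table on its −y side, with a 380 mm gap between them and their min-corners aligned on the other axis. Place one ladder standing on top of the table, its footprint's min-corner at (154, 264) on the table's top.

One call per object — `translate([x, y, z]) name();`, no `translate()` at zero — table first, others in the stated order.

table();
translate([0, -506, 0]) door_frame();
translate([154, 264, 715]) ladder();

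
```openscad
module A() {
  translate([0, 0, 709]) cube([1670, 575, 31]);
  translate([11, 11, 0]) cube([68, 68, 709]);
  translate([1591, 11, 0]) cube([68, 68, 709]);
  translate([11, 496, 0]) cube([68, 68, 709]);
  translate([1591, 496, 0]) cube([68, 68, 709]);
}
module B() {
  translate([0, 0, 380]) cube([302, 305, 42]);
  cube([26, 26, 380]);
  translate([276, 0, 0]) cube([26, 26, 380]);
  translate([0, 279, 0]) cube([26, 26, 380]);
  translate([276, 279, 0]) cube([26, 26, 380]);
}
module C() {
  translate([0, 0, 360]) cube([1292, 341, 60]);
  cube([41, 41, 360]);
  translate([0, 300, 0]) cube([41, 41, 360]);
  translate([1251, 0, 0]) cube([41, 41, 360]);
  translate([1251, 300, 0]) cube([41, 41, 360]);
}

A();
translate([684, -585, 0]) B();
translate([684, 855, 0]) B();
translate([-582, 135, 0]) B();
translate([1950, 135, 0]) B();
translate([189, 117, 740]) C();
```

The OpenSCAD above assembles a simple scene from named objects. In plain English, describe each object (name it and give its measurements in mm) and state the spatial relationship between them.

A is a rectangular dining table. The top is 1670×575×31 mm with its upper surface at z = 740 mm. It stands on four 68×68 mm square legs, each inset 11 mm from the nearest pair of top edges, running from the floor to the underside of the top.

B is a four-legged stool. The seat is 302×305 mm, 42 mm thick, top at z = 422 mm. It stands on four square legs, each 26×26 mm in cross-section, from z = 0 to the seat underside, each flush with a corner of the seat.

C is a long wooden bench with a 1292 mm (x) × 341 mm (y) seat, 60 mm thick, its top surface 420 mm above the floor. Four 41 mm square legs at the seat corners, flush with the edges, run from z = 0 to the seat underside.

Four stools sit around the table at the −y, +y, −x, +x sides. The bench is on top of the table, centred.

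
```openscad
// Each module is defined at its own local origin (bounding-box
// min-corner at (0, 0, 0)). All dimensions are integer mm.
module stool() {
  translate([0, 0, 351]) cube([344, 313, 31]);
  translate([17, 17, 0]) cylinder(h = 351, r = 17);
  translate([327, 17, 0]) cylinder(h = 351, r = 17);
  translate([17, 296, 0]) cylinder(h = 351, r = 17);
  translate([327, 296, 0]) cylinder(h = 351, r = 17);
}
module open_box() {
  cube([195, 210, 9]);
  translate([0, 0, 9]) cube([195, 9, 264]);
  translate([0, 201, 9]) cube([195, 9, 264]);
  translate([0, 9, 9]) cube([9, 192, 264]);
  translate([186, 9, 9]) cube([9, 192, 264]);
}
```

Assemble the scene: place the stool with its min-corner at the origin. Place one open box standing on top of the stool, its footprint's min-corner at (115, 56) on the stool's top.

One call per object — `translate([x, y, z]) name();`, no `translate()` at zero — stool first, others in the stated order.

stool();
translate([115, 56, 382]) open_box();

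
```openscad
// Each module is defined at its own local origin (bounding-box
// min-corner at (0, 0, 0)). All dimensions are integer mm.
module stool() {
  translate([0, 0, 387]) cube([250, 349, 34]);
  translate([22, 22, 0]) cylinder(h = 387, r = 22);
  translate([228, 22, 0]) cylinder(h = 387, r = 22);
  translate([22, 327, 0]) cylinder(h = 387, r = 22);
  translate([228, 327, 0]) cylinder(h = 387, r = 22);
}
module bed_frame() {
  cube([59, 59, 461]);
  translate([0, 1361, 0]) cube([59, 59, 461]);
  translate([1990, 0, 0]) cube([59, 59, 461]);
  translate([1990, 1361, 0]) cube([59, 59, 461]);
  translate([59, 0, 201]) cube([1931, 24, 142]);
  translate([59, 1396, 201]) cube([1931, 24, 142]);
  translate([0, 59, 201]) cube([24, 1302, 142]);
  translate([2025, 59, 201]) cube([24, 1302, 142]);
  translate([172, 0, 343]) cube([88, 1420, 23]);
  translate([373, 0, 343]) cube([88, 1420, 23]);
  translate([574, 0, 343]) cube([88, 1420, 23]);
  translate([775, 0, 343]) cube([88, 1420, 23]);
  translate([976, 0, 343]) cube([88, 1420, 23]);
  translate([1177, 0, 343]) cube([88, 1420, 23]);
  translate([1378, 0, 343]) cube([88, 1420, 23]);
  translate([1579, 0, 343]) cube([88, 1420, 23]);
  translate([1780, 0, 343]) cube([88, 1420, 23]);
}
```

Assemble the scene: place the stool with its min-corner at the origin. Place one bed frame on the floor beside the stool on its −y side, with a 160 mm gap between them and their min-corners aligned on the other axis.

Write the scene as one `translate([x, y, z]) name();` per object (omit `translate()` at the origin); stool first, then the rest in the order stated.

stool();
translate([0, -1580, 0]) bed_frame();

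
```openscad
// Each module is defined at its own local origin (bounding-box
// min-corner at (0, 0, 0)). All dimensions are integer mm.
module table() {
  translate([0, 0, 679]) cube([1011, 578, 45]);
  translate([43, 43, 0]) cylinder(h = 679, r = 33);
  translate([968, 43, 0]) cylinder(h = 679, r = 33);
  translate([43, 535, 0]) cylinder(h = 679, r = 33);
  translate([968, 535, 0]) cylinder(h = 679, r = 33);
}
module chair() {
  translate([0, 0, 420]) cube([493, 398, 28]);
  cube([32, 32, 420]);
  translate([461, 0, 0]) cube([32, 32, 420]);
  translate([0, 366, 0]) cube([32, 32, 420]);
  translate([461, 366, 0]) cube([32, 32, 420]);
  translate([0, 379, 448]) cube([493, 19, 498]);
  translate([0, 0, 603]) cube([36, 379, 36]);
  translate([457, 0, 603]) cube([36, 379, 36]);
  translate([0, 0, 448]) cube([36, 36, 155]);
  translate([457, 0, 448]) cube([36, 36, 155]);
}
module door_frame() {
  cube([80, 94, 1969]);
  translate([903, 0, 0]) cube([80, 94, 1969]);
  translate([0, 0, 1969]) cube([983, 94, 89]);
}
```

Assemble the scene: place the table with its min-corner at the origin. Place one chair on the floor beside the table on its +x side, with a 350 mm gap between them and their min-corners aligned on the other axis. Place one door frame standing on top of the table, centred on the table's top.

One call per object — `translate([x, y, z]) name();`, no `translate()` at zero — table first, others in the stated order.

table();
translate([1361, 0, 0]) chair();
translate([14, 242, 724]) door_frame();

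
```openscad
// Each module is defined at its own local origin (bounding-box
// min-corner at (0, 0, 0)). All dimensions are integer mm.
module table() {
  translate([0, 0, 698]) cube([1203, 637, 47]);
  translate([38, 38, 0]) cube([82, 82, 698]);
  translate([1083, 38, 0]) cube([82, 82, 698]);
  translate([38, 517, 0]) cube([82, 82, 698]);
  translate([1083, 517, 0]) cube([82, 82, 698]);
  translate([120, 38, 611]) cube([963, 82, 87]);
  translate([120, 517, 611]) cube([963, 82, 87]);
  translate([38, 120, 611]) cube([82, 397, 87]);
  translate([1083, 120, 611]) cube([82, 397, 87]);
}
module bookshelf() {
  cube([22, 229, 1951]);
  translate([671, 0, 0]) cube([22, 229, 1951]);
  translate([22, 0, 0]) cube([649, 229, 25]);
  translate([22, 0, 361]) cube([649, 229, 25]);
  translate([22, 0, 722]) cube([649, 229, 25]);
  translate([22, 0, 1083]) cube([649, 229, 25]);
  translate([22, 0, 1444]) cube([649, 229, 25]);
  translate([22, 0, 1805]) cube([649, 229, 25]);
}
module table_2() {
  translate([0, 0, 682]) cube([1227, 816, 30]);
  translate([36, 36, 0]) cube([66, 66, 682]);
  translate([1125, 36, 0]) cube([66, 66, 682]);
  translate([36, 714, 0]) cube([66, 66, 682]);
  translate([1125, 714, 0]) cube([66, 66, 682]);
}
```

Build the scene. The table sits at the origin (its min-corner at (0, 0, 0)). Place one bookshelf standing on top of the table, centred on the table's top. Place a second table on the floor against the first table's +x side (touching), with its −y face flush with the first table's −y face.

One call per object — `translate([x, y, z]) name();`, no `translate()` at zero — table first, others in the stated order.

table();
translate([255, 204, 745]) bookshelf();
translate([1203, 0, 0]) table_2();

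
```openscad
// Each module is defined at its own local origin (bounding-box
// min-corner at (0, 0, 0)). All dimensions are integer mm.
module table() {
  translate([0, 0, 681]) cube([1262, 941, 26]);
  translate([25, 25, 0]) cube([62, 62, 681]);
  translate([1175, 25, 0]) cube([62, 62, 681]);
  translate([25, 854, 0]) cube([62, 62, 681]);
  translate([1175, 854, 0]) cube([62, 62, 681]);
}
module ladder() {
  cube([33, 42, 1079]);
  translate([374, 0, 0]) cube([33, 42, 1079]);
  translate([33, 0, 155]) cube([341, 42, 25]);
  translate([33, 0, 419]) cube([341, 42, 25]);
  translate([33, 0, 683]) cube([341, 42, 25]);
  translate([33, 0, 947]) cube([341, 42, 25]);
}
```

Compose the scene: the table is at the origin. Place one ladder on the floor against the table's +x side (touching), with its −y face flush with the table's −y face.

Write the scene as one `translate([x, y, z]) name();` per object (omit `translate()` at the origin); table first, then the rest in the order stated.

table();
translate([1262, 0, 0]) ladder();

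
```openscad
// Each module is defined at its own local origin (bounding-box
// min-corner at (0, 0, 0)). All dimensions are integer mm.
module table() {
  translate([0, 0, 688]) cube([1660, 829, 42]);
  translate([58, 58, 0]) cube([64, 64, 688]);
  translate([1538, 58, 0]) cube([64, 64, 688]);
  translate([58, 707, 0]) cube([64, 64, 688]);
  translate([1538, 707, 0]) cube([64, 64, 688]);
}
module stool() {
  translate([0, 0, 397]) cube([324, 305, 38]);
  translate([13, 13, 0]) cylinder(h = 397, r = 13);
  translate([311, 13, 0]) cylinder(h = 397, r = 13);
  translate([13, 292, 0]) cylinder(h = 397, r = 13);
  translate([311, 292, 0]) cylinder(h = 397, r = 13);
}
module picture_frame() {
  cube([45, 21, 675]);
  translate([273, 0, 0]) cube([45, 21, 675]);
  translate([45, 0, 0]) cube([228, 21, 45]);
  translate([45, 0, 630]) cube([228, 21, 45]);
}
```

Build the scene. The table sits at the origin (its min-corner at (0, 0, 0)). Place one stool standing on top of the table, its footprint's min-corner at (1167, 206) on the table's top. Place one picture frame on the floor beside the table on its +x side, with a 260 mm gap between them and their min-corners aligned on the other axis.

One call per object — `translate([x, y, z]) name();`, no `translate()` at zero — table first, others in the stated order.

table();
translate([1167, 206, 730]) stool();
translate([1920, 0, 0]) picture_frame();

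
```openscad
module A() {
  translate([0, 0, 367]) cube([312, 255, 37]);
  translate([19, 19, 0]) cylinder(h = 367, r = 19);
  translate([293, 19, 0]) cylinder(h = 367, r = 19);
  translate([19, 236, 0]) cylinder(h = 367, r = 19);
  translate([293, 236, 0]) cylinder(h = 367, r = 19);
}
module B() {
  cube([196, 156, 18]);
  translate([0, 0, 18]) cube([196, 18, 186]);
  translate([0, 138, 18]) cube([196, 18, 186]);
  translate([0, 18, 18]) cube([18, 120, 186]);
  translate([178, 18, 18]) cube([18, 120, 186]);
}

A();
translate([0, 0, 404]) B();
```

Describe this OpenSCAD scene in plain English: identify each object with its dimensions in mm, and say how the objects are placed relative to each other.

A is a simple wooden stool: a rectangular seat 312 mm (x) by 255 mm (y), 37 mm thick, top face at z = 404 mm, on four round legs, each 38 mm in diameter. The legs rest on z = 0, each leg's axis is inset half a diameter from the nearest pair of seat edges (so the leg's bounding box is flush with the corner).

B is an open-topped rectangular box: outside dimensions 196×156×204 mm, with a uniform wall and base thickness of 18 mm. The base is a full 196×156 slab on the floor; four walls sit on top of the base. The front and back walls (the −y and +y sides) span the full width; the two side walls fit between them.

The open box is on top of the stool.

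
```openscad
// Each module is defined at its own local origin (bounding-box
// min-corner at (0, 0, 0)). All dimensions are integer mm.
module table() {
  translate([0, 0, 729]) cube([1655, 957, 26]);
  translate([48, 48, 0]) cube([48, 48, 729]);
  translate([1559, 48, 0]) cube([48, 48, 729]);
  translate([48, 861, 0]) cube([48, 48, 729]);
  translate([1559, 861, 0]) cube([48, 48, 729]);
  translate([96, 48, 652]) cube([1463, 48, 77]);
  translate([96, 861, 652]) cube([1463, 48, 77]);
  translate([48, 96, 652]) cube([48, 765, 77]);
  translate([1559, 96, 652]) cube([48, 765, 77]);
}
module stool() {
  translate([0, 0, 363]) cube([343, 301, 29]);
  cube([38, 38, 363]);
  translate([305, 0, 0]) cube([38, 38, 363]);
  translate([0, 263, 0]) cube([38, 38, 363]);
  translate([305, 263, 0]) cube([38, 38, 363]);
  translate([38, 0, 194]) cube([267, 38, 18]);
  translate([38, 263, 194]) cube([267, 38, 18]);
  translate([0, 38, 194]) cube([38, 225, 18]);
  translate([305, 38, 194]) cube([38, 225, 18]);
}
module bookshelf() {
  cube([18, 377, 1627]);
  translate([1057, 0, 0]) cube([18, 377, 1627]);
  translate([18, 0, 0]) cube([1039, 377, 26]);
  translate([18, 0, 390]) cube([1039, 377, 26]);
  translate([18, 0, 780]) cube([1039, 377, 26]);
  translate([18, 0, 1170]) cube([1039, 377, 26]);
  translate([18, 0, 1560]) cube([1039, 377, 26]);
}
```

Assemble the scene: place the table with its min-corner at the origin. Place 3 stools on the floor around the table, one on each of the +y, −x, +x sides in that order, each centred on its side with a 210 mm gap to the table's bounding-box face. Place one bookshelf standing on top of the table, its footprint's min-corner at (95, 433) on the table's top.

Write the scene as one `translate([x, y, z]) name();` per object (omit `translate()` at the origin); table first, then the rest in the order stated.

table();
translate([656, 1167, 0]) stool();
translate([-553, 328, 0]) stool();
translate([1865, 328, 0]) stool();
translate([95, 433, 755]) bookshelf();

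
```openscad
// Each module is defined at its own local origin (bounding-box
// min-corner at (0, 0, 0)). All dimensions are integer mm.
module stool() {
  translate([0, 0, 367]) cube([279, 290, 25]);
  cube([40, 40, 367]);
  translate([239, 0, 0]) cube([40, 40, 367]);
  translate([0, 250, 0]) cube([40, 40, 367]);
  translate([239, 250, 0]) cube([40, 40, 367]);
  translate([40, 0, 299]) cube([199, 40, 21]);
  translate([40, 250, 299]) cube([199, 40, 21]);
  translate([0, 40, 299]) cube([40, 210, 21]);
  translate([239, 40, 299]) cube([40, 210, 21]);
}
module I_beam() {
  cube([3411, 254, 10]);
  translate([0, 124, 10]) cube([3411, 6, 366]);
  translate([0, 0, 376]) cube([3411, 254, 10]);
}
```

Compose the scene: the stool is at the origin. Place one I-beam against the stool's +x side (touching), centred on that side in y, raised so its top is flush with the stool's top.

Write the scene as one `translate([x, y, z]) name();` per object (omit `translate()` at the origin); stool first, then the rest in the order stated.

stool();
translate([279, 18, 6]) I_beam();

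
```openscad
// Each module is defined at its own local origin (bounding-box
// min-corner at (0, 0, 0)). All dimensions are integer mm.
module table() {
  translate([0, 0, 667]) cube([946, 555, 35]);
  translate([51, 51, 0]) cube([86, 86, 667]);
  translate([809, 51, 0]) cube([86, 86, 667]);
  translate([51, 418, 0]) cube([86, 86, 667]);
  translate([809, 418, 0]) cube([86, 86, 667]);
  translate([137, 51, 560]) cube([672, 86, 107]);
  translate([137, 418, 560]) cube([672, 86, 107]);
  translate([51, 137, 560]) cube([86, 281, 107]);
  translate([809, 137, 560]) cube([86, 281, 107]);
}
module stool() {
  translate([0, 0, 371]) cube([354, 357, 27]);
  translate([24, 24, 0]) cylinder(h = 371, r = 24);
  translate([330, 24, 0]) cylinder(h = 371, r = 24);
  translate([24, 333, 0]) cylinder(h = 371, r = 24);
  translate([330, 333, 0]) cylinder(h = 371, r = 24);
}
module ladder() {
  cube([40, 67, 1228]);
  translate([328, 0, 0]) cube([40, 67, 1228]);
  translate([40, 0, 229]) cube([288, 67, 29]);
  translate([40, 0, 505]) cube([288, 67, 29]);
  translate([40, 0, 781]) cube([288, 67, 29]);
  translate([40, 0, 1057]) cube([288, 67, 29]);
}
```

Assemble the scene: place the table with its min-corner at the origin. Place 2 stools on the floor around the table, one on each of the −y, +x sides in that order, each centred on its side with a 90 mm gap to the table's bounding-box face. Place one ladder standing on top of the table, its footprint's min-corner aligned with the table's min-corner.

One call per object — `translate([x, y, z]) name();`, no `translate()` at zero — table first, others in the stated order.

table();
translate([296, -447, 0]) stool();
translate([1036, 99, 0]) stool();
translate([0, 0, 702]) ladder();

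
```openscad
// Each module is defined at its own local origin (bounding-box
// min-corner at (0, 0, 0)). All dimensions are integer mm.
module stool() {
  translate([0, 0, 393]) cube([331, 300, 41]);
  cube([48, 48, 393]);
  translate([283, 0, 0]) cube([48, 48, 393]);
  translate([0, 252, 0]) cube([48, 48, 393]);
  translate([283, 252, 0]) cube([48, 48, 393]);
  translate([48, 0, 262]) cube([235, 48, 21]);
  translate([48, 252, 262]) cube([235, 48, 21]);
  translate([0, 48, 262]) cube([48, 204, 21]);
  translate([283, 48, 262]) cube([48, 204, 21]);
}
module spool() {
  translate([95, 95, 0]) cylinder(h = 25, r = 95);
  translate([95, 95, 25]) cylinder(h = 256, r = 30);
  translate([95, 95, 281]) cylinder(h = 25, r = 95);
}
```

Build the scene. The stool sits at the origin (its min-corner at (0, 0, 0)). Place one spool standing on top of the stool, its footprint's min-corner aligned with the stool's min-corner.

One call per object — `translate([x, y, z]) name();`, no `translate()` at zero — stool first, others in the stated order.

stool();
translate([0, 0, 434]) spool();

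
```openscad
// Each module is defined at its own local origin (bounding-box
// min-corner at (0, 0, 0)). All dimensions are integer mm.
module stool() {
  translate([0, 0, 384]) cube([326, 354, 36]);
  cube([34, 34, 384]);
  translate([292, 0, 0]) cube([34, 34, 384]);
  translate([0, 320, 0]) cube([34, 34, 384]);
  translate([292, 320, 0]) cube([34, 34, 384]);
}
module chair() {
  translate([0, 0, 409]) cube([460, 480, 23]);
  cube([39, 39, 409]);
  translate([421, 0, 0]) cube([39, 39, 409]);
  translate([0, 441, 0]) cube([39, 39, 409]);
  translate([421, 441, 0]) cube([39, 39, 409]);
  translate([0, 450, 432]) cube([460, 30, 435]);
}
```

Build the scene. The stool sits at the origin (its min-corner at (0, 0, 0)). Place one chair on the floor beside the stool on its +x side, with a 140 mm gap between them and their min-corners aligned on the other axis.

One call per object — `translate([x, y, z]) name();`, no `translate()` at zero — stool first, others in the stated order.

stool();
translate([466, 0, 0]) chair();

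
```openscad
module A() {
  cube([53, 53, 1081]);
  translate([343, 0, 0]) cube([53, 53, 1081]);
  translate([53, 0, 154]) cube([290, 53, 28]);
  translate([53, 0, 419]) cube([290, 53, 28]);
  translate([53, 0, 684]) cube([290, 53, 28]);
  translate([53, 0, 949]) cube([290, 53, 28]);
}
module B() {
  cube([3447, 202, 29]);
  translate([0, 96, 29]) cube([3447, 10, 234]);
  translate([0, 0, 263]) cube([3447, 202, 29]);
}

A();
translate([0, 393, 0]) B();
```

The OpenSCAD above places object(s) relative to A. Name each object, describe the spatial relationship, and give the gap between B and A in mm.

A is a ladder. B is an I-beam. The I-beam is on the floor beside the ladder on its +y side. The gap between the I-beam and the ladder is 340 mm.

The I-beam's nearest face is 340 mm from the ladder's +y face.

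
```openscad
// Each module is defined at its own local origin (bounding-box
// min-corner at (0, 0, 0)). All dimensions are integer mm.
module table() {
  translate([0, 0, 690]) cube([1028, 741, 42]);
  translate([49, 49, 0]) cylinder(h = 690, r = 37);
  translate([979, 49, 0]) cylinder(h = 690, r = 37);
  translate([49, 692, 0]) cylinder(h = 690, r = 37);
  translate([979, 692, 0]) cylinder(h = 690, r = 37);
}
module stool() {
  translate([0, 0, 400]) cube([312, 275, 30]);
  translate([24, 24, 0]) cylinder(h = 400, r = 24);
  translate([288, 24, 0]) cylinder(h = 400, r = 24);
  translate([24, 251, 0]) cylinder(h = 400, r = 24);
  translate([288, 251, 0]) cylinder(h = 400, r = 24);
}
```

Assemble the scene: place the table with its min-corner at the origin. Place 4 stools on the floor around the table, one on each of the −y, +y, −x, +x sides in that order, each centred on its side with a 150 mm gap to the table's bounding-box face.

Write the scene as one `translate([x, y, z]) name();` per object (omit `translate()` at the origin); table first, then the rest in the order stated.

table();
translate([358, -425, 0]) stool();
translate([358, 891, 0]) stool();
translate([-462, 233, 0]) stool();
translate([1178, 233, 0]) stool();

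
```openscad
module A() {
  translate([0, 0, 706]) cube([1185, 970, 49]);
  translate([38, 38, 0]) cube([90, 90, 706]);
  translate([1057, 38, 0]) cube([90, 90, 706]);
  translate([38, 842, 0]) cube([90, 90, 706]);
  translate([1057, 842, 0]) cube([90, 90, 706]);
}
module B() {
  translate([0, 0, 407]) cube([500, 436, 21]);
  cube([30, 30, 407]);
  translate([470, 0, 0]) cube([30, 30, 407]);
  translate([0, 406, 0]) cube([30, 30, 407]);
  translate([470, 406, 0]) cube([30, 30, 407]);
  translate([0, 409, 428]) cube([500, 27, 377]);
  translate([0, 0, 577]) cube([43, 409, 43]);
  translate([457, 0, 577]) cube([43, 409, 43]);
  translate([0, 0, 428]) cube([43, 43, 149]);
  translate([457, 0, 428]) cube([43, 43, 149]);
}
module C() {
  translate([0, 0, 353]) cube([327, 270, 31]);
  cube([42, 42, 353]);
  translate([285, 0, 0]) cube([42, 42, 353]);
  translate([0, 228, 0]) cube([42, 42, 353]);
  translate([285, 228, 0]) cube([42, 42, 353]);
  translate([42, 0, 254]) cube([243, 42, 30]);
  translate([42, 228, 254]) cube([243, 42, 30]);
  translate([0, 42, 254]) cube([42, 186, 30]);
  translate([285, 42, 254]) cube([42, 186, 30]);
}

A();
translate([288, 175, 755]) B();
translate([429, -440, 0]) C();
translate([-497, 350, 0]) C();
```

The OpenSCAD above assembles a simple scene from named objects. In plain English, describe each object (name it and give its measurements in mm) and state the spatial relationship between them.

A is a table with a 1185×970 mm rectangular top, 49 mm thick, top surface at z = 755 mm, supported by four 90×90 mm square legs, each inset 38 mm from the nearest pair of top edges, running from the floor.

B is a chair. The seat is a 500×436×21 mm slab with its top at z = 428 mm, on four 30×30 mm corner legs (flush with the seat edges, standing on z = 0). A flat backrest 27 mm thick, 377 mm tall, spans the full seat width and rises from the seat top along its +y edge, rear face flush with the rear of the seat. Two armrests of 43×43 mm section run along each side from the seat's front edge to the front of the backrest, top faces 192 mm above the seat top and outer faces flush with the seat's x-edges; a 43×43 mm post under the front of each armrest stands on the seat at the front corner.

C is a four-legged stool. The seat is 327×270 mm, 31 mm thick, top at z = 384 mm. It stands on four square legs, each 42×42 mm in cross-section, from z = 0 to the seat underside, each flush with a corner of the seat. Four stretchers, 42 mm wide and 30 mm tall, connect adjacent legs with their undersides at z = 254 mm, each running between the inner faces of the legs it joins and aligned with the legs' outer faces on the other axis.

The chair is on top of the table. Two stools sit around the table at the −y, −x sides.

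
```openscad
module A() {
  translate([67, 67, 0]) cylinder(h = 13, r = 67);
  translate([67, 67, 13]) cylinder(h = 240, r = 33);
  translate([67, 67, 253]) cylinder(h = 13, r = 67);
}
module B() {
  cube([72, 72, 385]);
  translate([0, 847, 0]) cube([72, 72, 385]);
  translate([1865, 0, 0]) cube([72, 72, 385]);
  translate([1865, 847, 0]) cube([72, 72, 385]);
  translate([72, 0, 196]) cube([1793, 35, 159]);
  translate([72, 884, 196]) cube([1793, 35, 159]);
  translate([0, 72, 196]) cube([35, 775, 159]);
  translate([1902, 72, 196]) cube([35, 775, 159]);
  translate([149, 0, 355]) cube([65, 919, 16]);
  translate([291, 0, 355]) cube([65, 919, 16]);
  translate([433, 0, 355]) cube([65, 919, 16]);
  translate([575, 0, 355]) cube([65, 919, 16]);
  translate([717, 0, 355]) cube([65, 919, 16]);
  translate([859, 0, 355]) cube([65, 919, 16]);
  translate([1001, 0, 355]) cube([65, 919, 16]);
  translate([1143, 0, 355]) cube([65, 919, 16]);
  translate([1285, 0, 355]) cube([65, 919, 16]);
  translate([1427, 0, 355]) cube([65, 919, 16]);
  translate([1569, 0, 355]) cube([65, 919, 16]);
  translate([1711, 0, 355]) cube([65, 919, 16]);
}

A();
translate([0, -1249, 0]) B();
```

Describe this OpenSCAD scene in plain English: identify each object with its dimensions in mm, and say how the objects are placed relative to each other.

A is a spool: two coaxial disc flanges of radius 67 mm and thickness 13 mm, joined by a core cylinder of radius 33 mm and height 240 mm. The lower flange rests on z = 0 and the three cylinders share a vertical axis.

B is a bed frame 1937 mm long (x) by 919 mm wide (y). Four 72×72 mm corner posts, 385 mm tall, at the corners of the footprint. Four rails of 35 mm thickness and 159 mm height run between adjacent posts with their undersides at z = 196 mm, their outer faces flush with the outside of the frame (the two x-running rails run between the posts' inner faces; the two y-running rails run between the posts' inner faces). 12 slats, each 65 mm wide (x) and 16 mm thick, lie across the top of the two x-running rails, running the full 919 mm width of the frame in y; the slats are evenly spaced along x between the inner faces of the end posts with equal gaps (rounded down to the nearest mm) at the −x end and between each pair — any rounding remainder accumulates at the +x end.

The bed frame is on the floor beside the spool on its −y side.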